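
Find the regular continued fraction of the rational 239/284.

[0; 1, 5, 3, 4, 1, 2]

Run the Euclidean algorithm on 239 and 284; the successive quotients are the partial quotients a_0, a_1, ... (each step inverts the fractional part left over by the previous one):
  239 = 0*284 + 239, so a_0 = 0.
  284 = 1*239 + 45, so a_1 = 1.
  239 = 5*45 + 14, so a_2 = 5.
  45 = 3*14 + 3, so a_3 = 3.
  14 = 4*3 + 2, so a_4 = 4.
  3 = 1*2 + 1, so a_5 = 1.
  2 = 2*1 + 0, so a_6 = 2.
The remainder reaches 0 after 7 divisions, so the expansion has 7 partial quotients, read off in order.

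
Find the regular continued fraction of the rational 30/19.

Run the Euclidean algorithm on 30 and 19; the successive quotients are the partial quotients a_0, a_1, ... (each step inverts the fractional part left over by the previous one):
  30 = 1*19 + 11, so a_0 = 1.
  19 = 1*11 + 8, so a_1 = 1.
  11 = 1*8 + 3, so a_2 = 1.
  8 = 2*3 + 2, so a_3 = 2.
  3 = 1*2 + 1, so a_4 = 1.
  2 = 2*1 + 0, so a_5 = 2.
The remainder reaches 0 after 6 divisions, so the expansion has 6 partial quotients, read off in order.

[1; 1, 1, 2, 1, 2]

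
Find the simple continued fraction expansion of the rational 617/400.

[1; 1, 1, 5, 2, 1, 1, 1, 1, 2]

Run the Euclidean algorithm on 617 and 400; the successive quotients are the partial quotients a_0, a_1, ... (each step inverts the fractional part left over by the previous one):
  617 = 1*400 + 217, so a_0 = 1.
  400 = 1*217 + 183, so a_1 = 1.
  217 = 1*183 + 34, so a_2 = 1.
  183 = 5*34 + 13, so a_3 = 5.
  34 = 2*13 + 8, so a_4 = 2.
  13 = 1*8 + 5, so a_5 = 1.
  8 = 1*5 + 3, so a_6 = 1.
  5 = 1*3 + 2, so a_7 = 1.
  3 = 1*2 + 1, so a_8 = 1.
  2 = 2*1 + 0, so a_9 = 2.
The remainder reaches 0 after 10 divisions, so the expansion has 10 partial quotients, read off in order.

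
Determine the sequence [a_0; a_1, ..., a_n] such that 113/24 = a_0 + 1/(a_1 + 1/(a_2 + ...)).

[4; 1, 2, 2, 3]

Run the Euclidean algorithm on 113 and 24; the successive quotients are the partial quotients a_0, a_1, ... (each step inverts the fractional part left over by the previous one):
  113 = 4*24 + 17, so a_0 = 4.
  24 = 1*17 + 7, so a_1 = 1.
  17 = 2*7 + 3, so a_2 = 2.
  7 = 2*3 + 1, so a_3 = 2.
  3 = 3*1 + 0, so a_4 = 3.
The remainder reaches 0 after 5 divisions, so the expansion has 5 partial quotients, read off in order.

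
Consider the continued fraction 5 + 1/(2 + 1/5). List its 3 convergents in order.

Using the convergent recurrence p_i = a_i*p_{i-1} + p_{i-2}, q_i = a_i*q_{i-1} + q_{i-2} with p_{-2}=0, p_{-1}=1, q_{-2}=1, q_{-1}=0:
  i=0: a_0=5, p_0 = 5*1 + 0 = 5, q_0 = 5*0 + 1 = 1.
  i=1: a_1=2, p_1 = 2*5 + 1 = 11, q_1 = 2*1 + 0 = 2.
  i=2: a_2=5, p_2 = 5*11 + 5 = 60, q_2 = 5*2 + 1 = 11.

5/1, 11/2, 60/11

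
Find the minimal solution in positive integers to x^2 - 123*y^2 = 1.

(x, y) = (122, 11)

First expand sqrt(123) as a continued fraction. With x_i = (sqrt(123) + m_i)/d_i and (m_0, d_0) = (0, 1): a_0 = floor(sqrt(123)) = 11, since 11^2 = 121 <= 123 < 144 = 12^2.
Iterate m_{i+1} = d_i*a_i - m_i, d_{i+1} = (123 - m_{i+1}^2)/d_i, a_{i+1} = floor((a_0 + m_{i+1})/d_{i+1}):
  m_1 = 1*11 - 0 = 11, d_1 = (123 - 11^2)/1 = 2/1 = 2, a_1 = floor((11 + 11)/2) = 11.
  m_2 = 2*11 - 11 = 11, d_2 = (123 - 11^2)/2 = 2/2 = 1, a_2 = floor((11 + 11)/1) = 22.
  m_3 = 1*22 - 11 = 11, d_3 = (123 - 11^2)/1 = 2/1 = 2: (m_3, d_3) = (m_1, d_1) = (11, 2), so from here the quotients repeat a_1, a_2; the period length is 2.
So sqrt(123) = [11; (11, 22)] with period length k = 2.
k is even, so the fundamental solution of x^2 - 123y^2 = 1 is (p_{k-1}, q_{k-1}) = (p_1, q_1); compute convergents through index 1.
Convergents (p_i = a_i*p_{i-1} + p_{i-2}, q_i = a_i*q_{i-1} + q_{i-2} with p_{-2}=0, p_{-1}=1, q_{-2}=1, q_{-1}=0):
  i=0: a_0=11, p_0 = 11*1 + 0 = 11, q_0 = 11*0 + 1 = 1.
  i=1: a_1=11, p_1 = 11*11 + 1 = 122, q_1 = 11*1 + 0 = 11.
Check: 122^2 - 123*11^2 = 14884 - 14883 = 1, so (x, y) = (122, 11) solves the equation, and by the theorem it is the least positive solution.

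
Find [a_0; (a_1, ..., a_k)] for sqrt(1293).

[35; (1, 22, 1, 70)]

Write x_i = (sqrt(1293) + m_i)/d_i with (m_0, d_0) = (0, 1). a_0 = floor(sqrt(1293)) = 35, since 35^2 = 1225 <= 1293 < 1296 = 36^2.
Iterate m_{i+1} = d_i*a_i - m_i, d_{i+1} = (1293 - m_{i+1}^2)/d_i, a_{i+1} = floor((a_0 + m_{i+1})/d_{i+1}):
  m_1 = 1*35 - 0 = 35, d_1 = (1293 - 35^2)/1 = 68/1 = 68, a_1 = floor((35 + 35)/68) = 1.
  m_2 = 68*1 - 35 = 33, d_2 = (1293 - 33^2)/68 = 204/68 = 3, a_2 = floor((35 + 33)/3) = 22.
  m_3 = 3*22 - 33 = 33, d_3 = (1293 - 33^2)/3 = 204/3 = 68, a_3 = floor((35 + 33)/68) = 1.
  m_4 = 68*1 - 33 = 35, d_4 = (1293 - 35^2)/68 = 68/68 = 1, a_4 = floor((35 + 35)/1) = 70.
  m_5 = 1*70 - 35 = 35, d_5 = (1293 - 35^2)/1 = 68/1 = 68: (m_5, d_5) = (m_1, d_1) = (35, 68), so from here the quotients repeat a_1, ..., a_4; the period length is 4.
Hence the expansion of sqrt(1293) is a_0 = 35 followed by the repeating block 1, 22, 1, 70 (period 4).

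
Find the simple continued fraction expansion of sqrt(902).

Write x_i = (sqrt(902) + m_i)/d_i with (m_0, d_0) = (0, 1). a_0 = floor(sqrt(902)) = 30, since 30^2 = 900 <= 902 < 961 = 31^2.
Iterate m_{i+1} = d_i*a_i - m_i, d_{i+1} = (902 - m_{i+1}^2)/d_i, a_{i+1} = floor((a_0 + m_{i+1})/d_{i+1}):
  m_1 = 1*30 - 0 = 30, d_1 = (902 - 30^2)/1 = 2/1 = 2, a_1 = floor((30 + 30)/2) = 30.
  m_2 = 2*30 - 30 = 30, d_2 = (902 - 30^2)/2 = 2/2 = 1, a_2 = floor((30 + 30)/1) = 60.
  m_3 = 1*60 - 30 = 30, d_3 = (902 - 30^2)/1 = 2/1 = 2: (m_3, d_3) = (m_1, d_1) = (30, 2), so from here the quotients repeat a_1, a_2; the period length is 2.
Hence the expansion of sqrt(902) is a_0 = 30 followed by the repeating block 30, 60 (period 2).

[30; (30, 60)]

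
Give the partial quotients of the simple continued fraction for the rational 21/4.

Run the Euclidean algorithm on 21 and 4; the successive quotients are the partial quotients a_0, a_1, ... (each step inverts the fractional part left over by the previous one):
  21 = 5*4 + 1, so a_0 = 5.
  4 = 4*1 + 0, so a_1 = 4.
The remainder reaches 0 after 2 divisions, so the expansion has 2 partial quotients, read off in order.

[5; 4]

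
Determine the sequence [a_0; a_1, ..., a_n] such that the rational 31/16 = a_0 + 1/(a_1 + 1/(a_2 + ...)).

Run the Euclidean algorithm on 31 and 16; the successive quotients are the partial quotients a_0, a_1, ... (each step inverts the fractional part left over by the previous one):
  31 = 1*16 + 15, so a_0 = 1.
  16 = 1*15 + 1, so a_1 = 1.
  15 = 15*1 + 0, so a_2 = 15.
The remainder reaches 0 after 3 divisions, so the expansion has 3 partial quotients, read off in order.

[1; 1, 15]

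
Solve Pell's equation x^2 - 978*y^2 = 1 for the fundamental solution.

First expand sqrt(978) as a continued fraction. With x_i = (sqrt(978) + m_i)/d_i and (m_0, d_0) = (0, 1): a_0 = floor(sqrt(978)) = 31, since 31^2 = 961 <= 978 < 1024 = 32^2.
Iterate m_{i+1} = d_i*a_i - m_i, d_{i+1} = (978 - m_{i+1}^2)/d_i, a_{i+1} = floor((a_0 + m_{i+1})/d_{i+1}):
  m_1 = 1*31 - 0 = 31, d_1 = (978 - 31^2)/1 = 17/1 = 17, a_1 = floor((31 + 31)/17) = 3.
  m_2 = 17*3 - 31 = 20, d_2 = (978 - 20^2)/17 = 578/17 = 34, a_2 = floor((31 + 20)/34) = 1.
  m_3 = 34*1 - 20 = 14, d_3 = (978 - 14^2)/34 = 782/34 = 23, a_3 = floor((31 + 14)/23) = 1.
  m_4 = 23*1 - 14 = 9, d_4 = (978 - 9^2)/23 = 897/23 = 39, a_4 = floor((31 + 9)/39) = 1.
  m_5 = 39*1 - 9 = 30, d_5 = (978 - 30^2)/39 = 78/39 = 2, a_5 = floor((31 + 30)/2) = 30.
  m_6 = 2*30 - 30 = 30, d_6 = (978 - 30^2)/2 = 78/2 = 39, a_6 = floor((31 + 30)/39) = 1.
  m_7 = 39*1 - 30 = 9, d_7 = (978 - 9^2)/39 = 897/39 = 23, a_7 = floor((31 + 9)/23) = 1.
  m_8 = 23*1 - 9 = 14, d_8 = (978 - 14^2)/23 = 782/23 = 34, a_8 = floor((31 + 14)/34) = 1.
  m_9 = 34*1 - 14 = 20, d_9 = (978 - 20^2)/34 = 578/34 = 17, a_9 = floor((31 + 20)/17) = 3.
  m_10 = 17*3 - 20 = 31, d_10 = (978 - 31^2)/17 = 17/17 = 1, a_10 = floor((31 + 31)/1) = 62.
  m_11 = 1*62 - 31 = 31, d_11 = (978 - 31^2)/1 = 17/1 = 17: (m_11, d_11) = (m_1, d_1) = (31, 17), so from here the quotients repeat a_1, ..., a_10; the period length is 10.
So sqrt(978) = [31; (3, 1, 1, 1, 30, 1, 1, 1, 3, 62)] with period length k = 10.
k is even, so the fundamental solution of x^2 - 978y^2 = 1 is (p_{k-1}, q_{k-1}) = (p_9, q_9); compute convergents through index 9.
Convergents (p_i = a_i*p_{i-1} + p_{i-2}, q_i = a_i*q_{i-1} + q_{i-2} with p_{-2}=0, p_{-1}=1, q_{-2}=1, q_{-1}=0):
  i=0: a_0=31, p_0 = 31*1 + 0 = 31, q_0 = 31*0 + 1 = 1.
  i=1: a_1=3, p_1 = 3*31 + 1 = 94, q_1 = 3*1 + 0 = 3.
  i=2: a_2=1, p_2 = 1*94 + 31 = 125, q_2 = 1*3 + 1 = 4.
  i=3: a_3=1, p_3 = 1*125 + 94 = 219, q_3 = 1*4 + 3 = 7.
  i=4: a_4=1, p_4 = 1*219 + 125 = 344, q_4 = 1*7 + 4 = 11.
  i=5: a_5=30, p_5 = 30*344 + 219 = 10539, q_5 = 30*11 + 7 = 337.
  i=6: a_6=1, p_6 = 1*10539 + 344 = 10883, q_6 = 1*337 + 11 = 348.
  i=7: a_7=1, p_7 = 1*10883 + 10539 = 21422, q_7 = 1*348 + 337 = 685.
  i=8: a_8=1, p_8 = 1*21422 + 10883 = 32305, q_8 = 1*685 + 348 = 1033.
  i=9: a_9=3, p_9 = 3*32305 + 21422 = 118337, q_9 = 3*1033 + 685 = 3784.
Check: 118337^2 - 978*3784^2 = 14003645569 - 14003645568 = 1, so (x, y) = (118337, 3784) solves the equation, and by the theorem it is the least positive solution.

(x, y) = (118337, 3784)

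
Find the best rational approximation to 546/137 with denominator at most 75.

Expand x = 546/137 as a continued fraction with the Euclidean algorithm:
  546 = 3*137 + 135, so a_0 = 3.
  137 = 1*135 + 2, so a_1 = 1.
  135 = 67*2 + 1, so a_2 = 67.
  2 = 2*1 + 0, so a_3 = 2.
so x = [3; 1, 67, 2].
Convergents (p_i = a_i*p_{i-1} + p_{i-2}, q_i = a_i*q_{i-1} + q_{i-2} with p_{-2}=0, p_{-1}=1, q_{-2}=1, q_{-1}=0), until the denominator exceeds 75:
  i=0: a_0=3, p_0 = 3*1 + 0 = 3, q_0 = 3*0 + 1 = 1.
  i=1: a_1=1, p_1 = 1*3 + 1 = 4, q_1 = 1*1 + 0 = 1.
  i=2: a_2=67, p_2 = 67*4 + 3 = 271, q_2 = 67*1 + 1 = 68.
  i=3: a_3=2, p_3 = 2*271 + 4 = 546, q_3 = 2*68 + 1 = 137.
q_3 = 137 > 75, so the last convergent with denominator <= 75 is p_2/q_2 = 271/68.
The closest fraction with denominator <= 75 is either p_2/q_2 or the intermediate fraction (k*p_2 + p_1)/(k*q_2 + q_1) with the largest k >= 1 whose denominator stays <= 75; these approach x as k grows, and every other convergent or intermediate fraction in range is farther away.
Largest k: floor((75 - q_1)/q_2) = floor((75 - 1)/68) = 1.
That gives (1*271 + 4)/(1*68 + 1) = 275/69.
Compare the errors: |x - 271/68| = |546*68 - 271*137|/(137*68) = 1/9316, and |x - 275/69| = |546*69 - 275*137|/(137*69) = 1/9453.
Cross-multiplying, 1*9316 = 9316 < 9453 = 1*9453, so 1/9453 is smaller: the intermediate fraction 275/69 is closer to x than 271/68.

275/69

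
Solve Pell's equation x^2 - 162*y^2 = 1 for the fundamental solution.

First expand sqrt(162) as a continued fraction. With x_i = (sqrt(162) + m_i)/d_i and (m_0, d_0) = (0, 1): a_0 = floor(sqrt(162)) = 12, since 12^2 = 144 <= 162 < 169 = 13^2.
Iterate m_{i+1} = d_i*a_i - m_i, d_{i+1} = (162 - m_{i+1}^2)/d_i, a_{i+1} = floor((a_0 + m_{i+1})/d_{i+1}):
  m_1 = 1*12 - 0 = 12, d_1 = (162 - 12^2)/1 = 18/1 = 18, a_1 = floor((12 + 12)/18) = 1.
  m_2 = 18*1 - 12 = 6, d_2 = (162 - 6^2)/18 = 126/18 = 7, a_2 = floor((12 + 6)/7) = 2.
  m_3 = 7*2 - 6 = 8, d_3 = (162 - 8^2)/7 = 98/7 = 14, a_3 = floor((12 + 8)/14) = 1.
  m_4 = 14*1 - 8 = 6, d_4 = (162 - 6^2)/14 = 126/14 = 9, a_4 = floor((12 + 6)/9) = 2.
  m_5 = 9*2 - 6 = 12, d_5 = (162 - 12^2)/9 = 18/9 = 2, a_5 = floor((12 + 12)/2) = 12.
  m_6 = 2*12 - 12 = 12, d_6 = (162 - 12^2)/2 = 18/2 = 9, a_6 = floor((12 + 12)/9) = 2.
  m_7 = 9*2 - 12 = 6, d_7 = (162 - 6^2)/9 = 126/9 = 14, a_7 = floor((12 + 6)/14) = 1.
  m_8 = 14*1 - 6 = 8, d_8 = (162 - 8^2)/14 = 98/14 = 7, a_8 = floor((12 + 8)/7) = 2.
  m_9 = 7*2 - 8 = 6, d_9 = (162 - 6^2)/7 = 126/7 = 18, a_9 = floor((12 + 6)/18) = 1.
  m_10 = 18*1 - 6 = 12, d_10 = (162 - 12^2)/18 = 18/18 = 1, a_10 = floor((12 + 12)/1) = 24.
  m_11 = 1*24 - 12 = 12, d_11 = (162 - 12^2)/1 = 18/1 = 18: (m_11, d_11) = (m_1, d_1) = (12, 18), so from here the quotients repeat a_1, ..., a_10; the period length is 10.
So sqrt(162) = [12; (1, 2, 1, 2, 12, 2, 1, 2, 1, 24)] with period length k = 10.
k is even, so the fundamental solution of x^2 - 162y^2 = 1 is (p_{k-1}, q_{k-1}) = (p_9, q_9); compute convergents through index 9.
Convergents (p_i = a_i*p_{i-1} + p_{i-2}, q_i = a_i*q_{i-1} + q_{i-2} with p_{-2}=0, p_{-1}=1, q_{-2}=1, q_{-1}=0):
  i=0: a_0=12, p_0 = 12*1 + 0 = 12, q_0 = 12*0 + 1 = 1.
  i=1: a_1=1, p_1 = 1*12 + 1 = 13, q_1 = 1*1 + 0 = 1.
  i=2: a_2=2, p_2 = 2*13 + 12 = 38, q_2 = 2*1 + 1 = 3.
  i=3: a_3=1, p_3 = 1*38 + 13 = 51, q_3 = 1*3 + 1 = 4.
  i=4: a_4=2, p_4 = 2*51 + 38 = 140, q_4 = 2*4 + 3 = 11.
  i=5: a_5=12, p_5 = 12*140 + 51 = 1731, q_5 = 12*11 + 4 = 136.
  i=6: a_6=2, p_6 = 2*1731 + 140 = 3602, q_6 = 2*136 + 11 = 283.
  i=7: a_7=1, p_7 = 1*3602 + 1731 = 5333, q_7 = 1*283 + 136 = 419.
  i=8: a_8=2, p_8 = 2*5333 + 3602 = 14268, q_8 = 2*419 + 283 = 1121.
  i=9: a_9=1, p_9 = 1*14268 + 5333 = 19601, q_9 = 1*1121 + 419 = 1540.
Check: 19601^2 - 162*1540^2 = 384199201 - 384199200 = 1, so (x, y) = (19601, 1540) solves the equation, and by the theorem it is the least positive solution.

(x, y) = (19601, 1540)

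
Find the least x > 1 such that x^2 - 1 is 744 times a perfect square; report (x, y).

First expand sqrt(744) as a continued fraction. With x_i = (sqrt(744) + m_i)/d_i and (m_0, d_0) = (0, 1): a_0 = floor(sqrt(744)) = 27, since 27^2 = 729 <= 744 < 784 = 28^2.
Iterate m_{i+1} = d_i*a_i - m_i, d_{i+1} = (744 - m_{i+1}^2)/d_i, a_{i+1} = floor((a_0 + m_{i+1})/d_{i+1}):
  m_1 = 1*27 - 0 = 27, d_1 = (744 - 27^2)/1 = 15/1 = 15, a_1 = floor((27 + 27)/15) = 3.
  m_2 = 15*3 - 27 = 18, d_2 = (744 - 18^2)/15 = 420/15 = 28, a_2 = floor((27 + 18)/28) = 1.
  m_3 = 28*1 - 18 = 10, d_3 = (744 - 10^2)/28 = 644/28 = 23, a_3 = floor((27 + 10)/23) = 1.
  m_4 = 23*1 - 10 = 13, d_4 = (744 - 13^2)/23 = 575/23 = 25, a_4 = floor((27 + 13)/25) = 1.
  m_5 = 25*1 - 13 = 12, d_5 = (744 - 12^2)/25 = 600/25 = 24, a_5 = floor((27 + 12)/24) = 1.
  m_6 = 24*1 - 12 = 12, d_6 = (744 - 12^2)/24 = 600/24 = 25, a_6 = floor((27 + 12)/25) = 1.
  m_7 = 25*1 - 12 = 13, d_7 = (744 - 13^2)/25 = 575/25 = 23, a_7 = floor((27 + 13)/23) = 1.
  m_8 = 23*1 - 13 = 10, d_8 = (744 - 10^2)/23 = 644/23 = 28, a_8 = floor((27 + 10)/28) = 1.
  m_9 = 28*1 - 10 = 18, d_9 = (744 - 18^2)/28 = 420/28 = 15, a_9 = floor((27 + 18)/15) = 3.
  m_10 = 15*3 - 18 = 27, d_10 = (744 - 27^2)/15 = 15/15 = 1, a_10 = floor((27 + 27)/1) = 54.
  m_11 = 1*54 - 27 = 27, d_11 = (744 - 27^2)/1 = 15/1 = 15: (m_11, d_11) = (m_1, d_1) = (27, 15), so from here the quotients repeat a_1, ..., a_10; the period length is 10.
So sqrt(744) = [27; (3, 1, 1, 1, 1, 1, 1, 1, 3, 54)] with period length k = 10.
k is even, so the fundamental solution of x^2 - 744y^2 = 1 is (p_{k-1}, q_{k-1}) = (p_9, q_9); compute convergents through index 9.
Convergents (p_i = a_i*p_{i-1} + p_{i-2}, q_i = a_i*q_{i-1} + q_{i-2} with p_{-2}=0, p_{-1}=1, q_{-2}=1, q_{-1}=0):
  i=0: a_0=27, p_0 = 27*1 + 0 = 27, q_0 = 27*0 + 1 = 1.
  i=1: a_1=3, p_1 = 3*27 + 1 = 82, q_1 = 3*1 + 0 = 3.
  i=2: a_2=1, p_2 = 1*82 + 27 = 109, q_2 = 1*3 + 1 = 4.
  i=3: a_3=1, p_3 = 1*109 + 82 = 191, q_3 = 1*4 + 3 = 7.
  i=4: a_4=1, p_4 = 1*191 + 109 = 300, q_4 = 1*7 + 4 = 11.
  i=5: a_5=1, p_5 = 1*300 + 191 = 491, q_5 = 1*11 + 7 = 18.
  i=6: a_6=1, p_6 = 1*491 + 300 = 791, q_6 = 1*18 + 11 = 29.
  i=7: a_7=1, p_7 = 1*791 + 491 = 1282, q_7 = 1*29 + 18 = 47.
  i=8: a_8=1, p_8 = 1*1282 + 791 = 2073, q_8 = 1*47 + 29 = 76.
  i=9: a_9=3, p_9 = 3*2073 + 1282 = 7501, q_9 = 3*76 + 47 = 275.
Check: 7501^2 - 744*275^2 = 56265001 - 56265000 = 1, so (x, y) = (7501, 275) solves the equation, and by the theorem it is the least positive solution.

(x, y) = (7501, 275)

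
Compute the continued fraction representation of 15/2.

Run the Euclidean algorithm on 15 and 2; the successive quotients are the partial quotients a_0, a_1, ... (each step inverts the fractional part left over by the previous one):
  15 = 7*2 + 1, so a_0 = 7.
  2 = 2*1 + 0, so a_1 = 2.
The remainder reaches 0 after 2 divisions, so the expansion has 2 partial quotients, read off in order.

[7; 2]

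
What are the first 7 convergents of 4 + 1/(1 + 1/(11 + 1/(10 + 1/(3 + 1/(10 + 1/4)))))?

Using the convergent recurrence p_i = a_i*p_{i-1} + p_{i-2}, q_i = a_i*q_{i-1} + q_{i-2} with p_{-2}=0, p_{-1}=1, q_{-2}=1, q_{-1}=0:
  i=0: a_0=4, p_0 = 4*1 + 0 = 4, q_0 = 4*0 + 1 = 1.
  i=1: a_1=1, p_1 = 1*4 + 1 = 5, q_1 = 1*1 + 0 = 1.
  i=2: a_2=11, p_2 = 11*5 + 4 = 59, q_2 = 11*1 + 1 = 12.
  i=3: a_3=10, p_3 = 10*59 + 5 = 595, q_3 = 10*12 + 1 = 121.
  i=4: a_4=3, p_4 = 3*595 + 59 = 1844, q_4 = 3*121 + 12 = 375.
  i=5: a_5=10, p_5 = 10*1844 + 595 = 19035, q_5 = 10*375 + 121 = 3871.
  i=6: a_6=4, p_6 = 4*19035 + 1844 = 77984, q_6 = 4*3871 + 375 = 15859.

4/1, 5/1, 59/12, 595/121, 1844/375, 19035/3871, 77984/15859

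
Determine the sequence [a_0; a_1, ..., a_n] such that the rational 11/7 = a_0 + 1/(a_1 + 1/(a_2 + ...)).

Run the Euclidean algorithm on 11 and 7; the successive quotients are the partial quotients a_0, a_1, ... (each step inverts the fractional part left over by the previous one):
  11 = 1*7 + 4, so a_0 = 1.
  7 = 1*4 + 3, so a_1 = 1.
  4 = 1*3 + 1, so a_2 = 1.
  3 = 3*1 + 0, so a_3 = 3.
The remainder reaches 0 after 4 divisions, so the expansion has 4 partial quotients, read off in order.

[1; 1, 1, 3]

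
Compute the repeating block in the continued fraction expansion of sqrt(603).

[24; (1, 1, 3, 1, 23, 1, 3, 1, 1, 48)]

Write x_i = (sqrt(603) + m_i)/d_i with (m_0, d_0) = (0, 1). a_0 = floor(sqrt(603)) = 24, since 24^2 = 576 <= 603 < 625 = 25^2.
Iterate m_{i+1} = d_i*a_i - m_i, d_{i+1} = (603 - m_{i+1}^2)/d_i, a_{i+1} = floor((a_0 + m_{i+1})/d_{i+1}):
  m_1 = 1*24 - 0 = 24, d_1 = (603 - 24^2)/1 = 27/1 = 27, a_1 = floor((24 + 24)/27) = 1.
  m_2 = 27*1 - 24 = 3, d_2 = (603 - 3^2)/27 = 594/27 = 22, a_2 = floor((24 + 3)/22) = 1.
  m_3 = 22*1 - 3 = 19, d_3 = (603 - 19^2)/22 = 242/22 = 11, a_3 = floor((24 + 19)/11) = 3.
  m_4 = 11*3 - 19 = 14, d_4 = (603 - 14^2)/11 = 407/11 = 37, a_4 = floor((24 + 14)/37) = 1.
  m_5 = 37*1 - 14 = 23, d_5 = (603 - 23^2)/37 = 74/37 = 2, a_5 = floor((24 + 23)/2) = 23.
  m_6 = 2*23 - 23 = 23, d_6 = (603 - 23^2)/2 = 74/2 = 37, a_6 = floor((24 + 23)/37) = 1.
  m_7 = 37*1 - 23 = 14, d_7 = (603 - 14^2)/37 = 407/37 = 11, a_7 = floor((24 + 14)/11) = 3.
  m_8 = 11*3 - 14 = 19, d_8 = (603 - 19^2)/11 = 242/11 = 22, a_8 = floor((24 + 19)/22) = 1.
  m_9 = 22*1 - 19 = 3, d_9 = (603 - 3^2)/22 = 594/22 = 27, a_9 = floor((24 + 3)/27) = 1.
  m_10 = 27*1 - 3 = 24, d_10 = (603 - 24^2)/27 = 27/27 = 1, a_10 = floor((24 + 24)/1) = 48.
  m_11 = 1*48 - 24 = 24, d_11 = (603 - 24^2)/1 = 27/1 = 27: (m_11, d_11) = (m_1, d_1) = (24, 27), so from here the quotients repeat a_1, ..., a_10; the period length is 10.
Hence the expansion of sqrt(603) is a_0 = 24 followed by the repeating block 1, 1, 3, 1, 23, 1, 3, 1, 1, 48 (period 10).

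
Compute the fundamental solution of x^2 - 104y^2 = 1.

First expand sqrt(104) as a continued fraction. With x_i = (sqrt(104) + m_i)/d_i and (m_0, d_0) = (0, 1): a_0 = floor(sqrt(104)) = 10, since 10^2 = 100 <= 104 < 121 = 11^2.
Iterate m_{i+1} = d_i*a_i - m_i, d_{i+1} = (104 - m_{i+1}^2)/d_i, a_{i+1} = floor((a_0 + m_{i+1})/d_{i+1}):
  m_1 = 1*10 - 0 = 10, d_1 = (104 - 10^2)/1 = 4/1 = 4, a_1 = floor((10 + 10)/4) = 5.
  m_2 = 4*5 - 10 = 10, d_2 = (104 - 10^2)/4 = 4/4 = 1, a_2 = floor((10 + 10)/1) = 20.
  m_3 = 1*20 - 10 = 10, d_3 = (104 - 10^2)/1 = 4/1 = 4: (m_3, d_3) = (m_1, d_1) = (10, 4), so from here the quotients repeat a_1, a_2; the period length is 2.
So sqrt(104) = [10; (5, 20)] with period length k = 2.
k is even, so the fundamental solution of x^2 - 104y^2 = 1 is (p_{k-1}, q_{k-1}) = (p_1, q_1); compute convergents through index 1.
Convergents (p_i = a_i*p_{i-1} + p_{i-2}, q_i = a_i*q_{i-1} + q_{i-2} with p_{-2}=0, p_{-1}=1, q_{-2}=1, q_{-1}=0):
  i=0: a_0=10, p_0 = 10*1 + 0 = 10, q_0 = 10*0 + 1 = 1.
  i=1: a_1=5, p_1 = 5*10 + 1 = 51, q_1 = 5*1 + 0 = 5.
Check: 51^2 - 104*5^2 = 2601 - 2600 = 1, so (x, y) = (51, 5) solves the equation, and by the theorem it is the least positive solution.

(x, y) = (51, 5)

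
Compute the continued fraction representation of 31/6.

Run the Euclidean algorithm on 31 and 6; the successive quotients are the partial quotients a_0, a_1, ... (each step inverts the fractional part left over by the previous one):
  31 = 5*6 + 1, so a_0 = 5.
  6 = 6*1 + 0, so a_1 = 6.
The remainder reaches 0 after 2 divisions, so the expansion has 2 partial quotients, read off in order.

[5; 6]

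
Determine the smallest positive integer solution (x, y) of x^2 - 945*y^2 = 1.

First expand sqrt(945) as a continued fraction. With x_i = (sqrt(945) + m_i)/d_i and (m_0, d_0) = (0, 1): a_0 = floor(sqrt(945)) = 30, since 30^2 = 900 <= 945 < 961 = 31^2.
Iterate m_{i+1} = d_i*a_i - m_i, d_{i+1} = (945 - m_{i+1}^2)/d_i, a_{i+1} = floor((a_0 + m_{i+1})/d_{i+1}):
  m_1 = 1*30 - 0 = 30, d_1 = (945 - 30^2)/1 = 45/1 = 45, a_1 = floor((30 + 30)/45) = 1.
  m_2 = 45*1 - 30 = 15, d_2 = (945 - 15^2)/45 = 720/45 = 16, a_2 = floor((30 + 15)/16) = 2.
  m_3 = 16*2 - 15 = 17, d_3 = (945 - 17^2)/16 = 656/16 = 41, a_3 = floor((30 + 17)/41) = 1.
  m_4 = 41*1 - 17 = 24, d_4 = (945 - 24^2)/41 = 369/41 = 9, a_4 = floor((30 + 24)/9) = 6.
  m_5 = 9*6 - 24 = 30, d_5 = (945 - 30^2)/9 = 45/9 = 5, a_5 = floor((30 + 30)/5) = 12.
  m_6 = 5*12 - 30 = 30, d_6 = (945 - 30^2)/5 = 45/5 = 9, a_6 = floor((30 + 30)/9) = 6.
  m_7 = 9*6 - 30 = 24, d_7 = (945 - 24^2)/9 = 369/9 = 41, a_7 = floor((30 + 24)/41) = 1.
  m_8 = 41*1 - 24 = 17, d_8 = (945 - 17^2)/41 = 656/41 = 16, a_8 = floor((30 + 17)/16) = 2.
  m_9 = 16*2 - 17 = 15, d_9 = (945 - 15^2)/16 = 720/16 = 45, a_9 = floor((30 + 15)/45) = 1.
  m_10 = 45*1 - 15 = 30, d_10 = (945 - 30^2)/45 = 45/45 = 1, a_10 = floor((30 + 30)/1) = 60.
  m_11 = 1*60 - 30 = 30, d_11 = (945 - 30^2)/1 = 45/1 = 45: (m_11, d_11) = (m_1, d_1) = (30, 45), so from here the quotients repeat a_1, ..., a_10; the period length is 10.
So sqrt(945) = [30; (1, 2, 1, 6, 12, 6, 1, 2, 1, 60)] with period length k = 10.
k is even, so the fundamental solution of x^2 - 945y^2 = 1 is (p_{k-1}, q_{k-1}) = (p_9, q_9); compute convergents through index 9.
Convergents (p_i = a_i*p_{i-1} + p_{i-2}, q_i = a_i*q_{i-1} + q_{i-2} with p_{-2}=0, p_{-1}=1, q_{-2}=1, q_{-1}=0):
  i=0: a_0=30, p_0 = 30*1 + 0 = 30, q_0 = 30*0 + 1 = 1.
  i=1: a_1=1, p_1 = 1*30 + 1 = 31, q_1 = 1*1 + 0 = 1.
  i=2: a_2=2, p_2 = 2*31 + 30 = 92, q_2 = 2*1 + 1 = 3.
  i=3: a_3=1, p_3 = 1*92 + 31 = 123, q_3 = 1*3 + 1 = 4.
  i=4: a_4=6, p_4 = 6*123 + 92 = 830, q_4 = 6*4 + 3 = 27.
  i=5: a_5=12, p_5 = 12*830 + 123 = 10083, q_5 = 12*27 + 4 = 328.
  i=6: a_6=6, p_6 = 6*10083 + 830 = 61328, q_6 = 6*328 + 27 = 1995.
  i=7: a_7=1, p_7 = 1*61328 + 10083 = 71411, q_7 = 1*1995 + 328 = 2323.
  i=8: a_8=2, p_8 = 2*71411 + 61328 = 204150, q_8 = 2*2323 + 1995 = 6641.
  i=9: a_9=1, p_9 = 1*204150 + 71411 = 275561, q_9 = 1*6641 + 2323 = 8964.
Check: 275561^2 - 945*8964^2 = 75933864721 - 75933864720 = 1, so (x, y) = (275561, 8964) solves the equation, and by the theorem it is the least positive solution.

(x, y) = (275561, 8964)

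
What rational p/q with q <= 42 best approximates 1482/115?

451/35

Expand x = 1482/115 as a continued fraction with the Euclidean algorithm:
  1482 = 12*115 + 102, so a_0 = 12.
  115 = 1*102 + 13, so a_1 = 1.
  102 = 7*13 + 11, so a_2 = 7.
  13 = 1*11 + 2, so a_3 = 1.
  11 = 5*2 + 1, so a_4 = 5.
  2 = 2*1 + 0, so a_5 = 2.
so x = [12; 1, 7, 1, 5, 2].
Convergents (p_i = a_i*p_{i-1} + p_{i-2}, q_i = a_i*q_{i-1} + q_{i-2} with p_{-2}=0, p_{-1}=1, q_{-2}=1, q_{-1}=0), until the denominator exceeds 42:
  i=0: a_0=12, p_0 = 12*1 + 0 = 12, q_0 = 12*0 + 1 = 1.
  i=1: a_1=1, p_1 = 1*12 + 1 = 13, q_1 = 1*1 + 0 = 1.
  i=2: a_2=7, p_2 = 7*13 + 12 = 103, q_2 = 7*1 + 1 = 8.
  i=3: a_3=1, p_3 = 1*103 + 13 = 116, q_3 = 1*8 + 1 = 9.
  i=4: a_4=5, p_4 = 5*116 + 103 = 683, q_4 = 5*9 + 8 = 53.
q_4 = 53 > 42, so the last convergent with denominator <= 42 is p_3/q_3 = 116/9.
The closest fraction with denominator <= 42 is either p_3/q_3 or the intermediate fraction (k*p_3 + p_2)/(k*q_3 + q_2) with the largest k >= 1 whose denominator stays <= 42; these approach x as k grows, and every other convergent or intermediate fraction in range is farther away.
Largest k: floor((42 - q_2)/q_3) = floor((42 - 8)/9) = 3.
That gives (3*116 + 103)/(3*9 + 8) = 451/35.
Compare the errors: |x - 116/9| = |1482*9 - 116*115|/(115*9) = 2/1035, and |x - 451/35| = |1482*35 - 451*115|/(115*35) = 5/4025.
Cross-multiplying, 5*1035 = 5175 < 8050 = 2*4025, so 5/4025 is smaller: the intermediate fraction 451/35 is closer to x than 116/9.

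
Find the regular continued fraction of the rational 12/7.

[1; 1, 2, 2]

Run the Euclidean algorithm on 12 and 7; the successive quotients are the partial quotients a_0, a_1, ... (each step inverts the fractional part left over by the previous one):
  12 = 1*7 + 5, so a_0 = 1.
  7 = 1*5 + 2, so a_1 = 1.
  5 = 2*2 + 1, so a_2 = 2.
  2 = 2*1 + 0, so a_3 = 2.
The remainder reaches 0 after 4 divisions, so the expansion has 4 partial quotients, read off in order.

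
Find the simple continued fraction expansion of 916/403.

Run the Euclidean algorithm on 916 and 403; the successive quotients are the partial quotients a_0, a_1, ... (each step inverts the fractional part left over by the previous one):
  916 = 2*403 + 110, so a_0 = 2.
  403 = 3*110 + 73, so a_1 = 3.
  110 = 1*73 + 37, so a_2 = 1.
  73 = 1*37 + 36, so a_3 = 1.
  37 = 1*36 + 1, so a_4 = 1.
  36 = 36*1 + 0, so a_5 = 36.
The remainder reaches 0 after 6 divisions, so the expansion has 6 partial quotients, read off in order.

[2; 3, 1, 1, 1, 36]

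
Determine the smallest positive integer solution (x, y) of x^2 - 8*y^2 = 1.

(x, y) = (3, 1)

First expand sqrt(8) as a continued fraction. With x_i = (sqrt(8) + m_i)/d_i and (m_0, d_0) = (0, 1): a_0 = floor(sqrt(8)) = 2, since 2^2 = 4 <= 8 < 9 = 3^2.
Iterate m_{i+1} = d_i*a_i - m_i, d_{i+1} = (8 - m_{i+1}^2)/d_i, a_{i+1} = floor((a_0 + m_{i+1})/d_{i+1}):
  m_1 = 1*2 - 0 = 2, d_1 = (8 - 2^2)/1 = 4/1 = 4, a_1 = floor((2 + 2)/4) = 1.
  m_2 = 4*1 - 2 = 2, d_2 = (8 - 2^2)/4 = 4/4 = 1, a_2 = floor((2 + 2)/1) = 4.
  m_3 = 1*4 - 2 = 2, d_3 = (8 - 2^2)/1 = 4/1 = 4: (m_3, d_3) = (m_1, d_1) = (2, 4), so from here the quotients repeat a_1, a_2; the period length is 2.
So sqrt(8) = [2; (1, 4)] with period length k = 2.
k is even, so the fundamental solution of x^2 - 8y^2 = 1 is (p_{k-1}, q_{k-1}) = (p_1, q_1); compute convergents through index 1.
Convergents (p_i = a_i*p_{i-1} + p_{i-2}, q_i = a_i*q_{i-1} + q_{i-2} with p_{-2}=0, p_{-1}=1, q_{-2}=1, q_{-1}=0):
  i=0: a_0=2, p_0 = 2*1 + 0 = 2, q_0 = 2*0 + 1 = 1.
  i=1: a_1=1, p_1 = 1*2 + 1 = 3, q_1 = 1*1 + 0 = 1.
Check: 3^2 - 8*1^2 = 9 - 8 = 1, so (x, y) = (3, 1) solves the equation, and by the theorem it is the least positive solution.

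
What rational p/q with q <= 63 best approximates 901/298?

Expand x = 901/298 as a continued fraction with the Euclidean algorithm:
  901 = 3*298 + 7, so a_0 = 3.
  298 = 42*7 + 4, so a_1 = 42.
  7 = 1*4 + 3, so a_2 = 1.
  4 = 1*3 + 1, so a_3 = 1.
  3 = 3*1 + 0, so a_4 = 3.
so x = [3; 42, 1, 1, 3].
Convergents (p_i = a_i*p_{i-1} + p_{i-2}, q_i = a_i*q_{i-1} + q_{i-2} with p_{-2}=0, p_{-1}=1, q_{-2}=1, q_{-1}=0), until the denominator exceeds 63:
  i=0: a_0=3, p_0 = 3*1 + 0 = 3, q_0 = 3*0 + 1 = 1.
  i=1: a_1=42, p_1 = 42*3 + 1 = 127, q_1 = 42*1 + 0 = 42.
  i=2: a_2=1, p_2 = 1*127 + 3 = 130, q_2 = 1*42 + 1 = 43.
  i=3: a_3=1, p_3 = 1*130 + 127 = 257, q_3 = 1*43 + 42 = 85.
q_3 = 85 > 63, so the last convergent with denominator <= 63 is p_2/q_2 = 130/43.
The closest fraction with denominator <= 63 is either p_2/q_2 or the intermediate fraction (k*p_2 + p_1)/(k*q_2 + q_1) with the largest k >= 1 whose denominator stays <= 63; these approach x as k grows, and every other convergent or intermediate fraction in range is farther away.
Largest k: floor((63 - q_1)/q_2) = floor((63 - 42)/43) = 0.
Since k = 0, no intermediate fraction beyond p_2/q_2 has denominator <= 63, so the convergent 130/43 is the closest (its error is |901*43 - 130*298|/(298*43) = 3/12814).

130/43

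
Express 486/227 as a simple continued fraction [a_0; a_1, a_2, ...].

Run the Euclidean algorithm on 486 and 227; the successive quotients are the partial quotients a_0, a_1, ... (each step inverts the fractional part left over by the previous one):
  486 = 2*227 + 32, so a_0 = 2.
  227 = 7*32 + 3, so a_1 = 7.
  32 = 10*3 + 2, so a_2 = 10.
  3 = 1*2 + 1, so a_3 = 1.
  2 = 2*1 + 0, so a_4 = 2.
The remainder reaches 0 after 5 divisions, so the expansion has 5 partial quotients, read off in order.

[2; 7, 10, 1, 2]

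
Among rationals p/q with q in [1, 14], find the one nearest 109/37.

Expand x = 109/37 as a continued fraction with the Euclidean algorithm:
  109 = 2*37 + 35, so a_0 = 2.
  37 = 1*35 + 2, so a_1 = 1.
  35 = 17*2 + 1, so a_2 = 17.
  2 = 2*1 + 0, so a_3 = 2.
so x = [2; 1, 17, 2].
Convergents (p_i = a_i*p_{i-1} + p_{i-2}, q_i = a_i*q_{i-1} + q_{i-2} with p_{-2}=0, p_{-1}=1, q_{-2}=1, q_{-1}=0), until the denominator exceeds 14:
  i=0: a_0=2, p_0 = 2*1 + 0 = 2, q_0 = 2*0 + 1 = 1.
  i=1: a_1=1, p_1 = 1*2 + 1 = 3, q_1 = 1*1 + 0 = 1.
  i=2: a_2=17, p_2 = 17*3 + 2 = 53, q_2 = 17*1 + 1 = 18.
q_2 = 18 > 14, so the last convergent with denominator <= 14 is p_1/q_1 = 3/1.
The closest fraction with denominator <= 14 is either p_1/q_1 or the intermediate fraction (k*p_1 + p_0)/(k*q_1 + q_0) with the largest k >= 1 whose denominator stays <= 14; these approach x as k grows, and every other convergent or intermediate fraction in range is farther away.
Largest k: floor((14 - q_0)/q_1) = floor((14 - 1)/1) = 13.
That gives (13*3 + 2)/(13*1 + 1) = 41/14.
Compare the errors: |x - 3/1| = |109*1 - 3*37|/(37*1) = 2/37, and |x - 41/14| = |109*14 - 41*37|/(37*14) = 9/518.
Cross-multiplying, 9*37 = 333 < 1036 = 2*518, so 9/518 is smaller: the intermediate fraction 41/14 is closer to x than 3/1.

41/14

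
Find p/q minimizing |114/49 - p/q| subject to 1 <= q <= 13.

7/3

Expand x = 114/49 as a continued fraction with the Euclidean algorithm:
  114 = 2*49 + 16, so a_0 = 2.
  49 = 3*16 + 1, so a_1 = 3.
  16 = 16*1 + 0, so a_2 = 16.
so x = [2; 3, 16].
Convergents (p_i = a_i*p_{i-1} + p_{i-2}, q_i = a_i*q_{i-1} + q_{i-2} with p_{-2}=0, p_{-1}=1, q_{-2}=1, q_{-1}=0), until the denominator exceeds 13:
  i=0: a_0=2, p_0 = 2*1 + 0 = 2, q_0 = 2*0 + 1 = 1.
  i=1: a_1=3, p_1 = 3*2 + 1 = 7, q_1 = 3*1 + 0 = 3.
  i=2: a_2=16, p_2 = 16*7 + 2 = 114, q_2 = 16*3 + 1 = 49.
q_2 = 49 > 13, so the last convergent with denominator <= 13 is p_1/q_1 = 7/3.
The closest fraction with denominator <= 13 is either p_1/q_1 or the intermediate fraction (k*p_1 + p_0)/(k*q_1 + q_0) with the largest k >= 1 whose denominator stays <= 13; these approach x as k grows, and every other convergent or intermediate fraction in range is farther away.
Largest k: floor((13 - q_0)/q_1) = floor((13 - 1)/3) = 4.
That gives (4*7 + 2)/(4*3 + 1) = 30/13.
Compare the errors: |x - 7/3| = |114*3 - 7*49|/(49*3) = 1/147, and |x - 30/13| = |114*13 - 30*49|/(49*13) = 12/637.
Cross-multiplying, 1*637 = 637 < 1764 = 12*147, so 1/147 is smaller: the convergent 7/3 is closer to x than 30/13.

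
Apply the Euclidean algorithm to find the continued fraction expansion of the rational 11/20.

Run the Euclidean algorithm on 11 and 20; the successive quotients are the partial quotients a_0, a_1, ... (each step inverts the fractional part left over by the previous one):
  11 = 0*20 + 11, so a_0 = 0.
  20 = 1*11 + 9, so a_1 = 1.
  11 = 1*9 + 2, so a_2 = 1.
  9 = 4*2 + 1, so a_3 = 4.
  2 = 2*1 + 0, so a_4 = 2.
The remainder reaches 0 after 5 divisions, so the expansion has 5 partial quotients, read off in order.

[0; 1, 1, 4, 2]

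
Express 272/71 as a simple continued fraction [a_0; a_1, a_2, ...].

Run the Euclidean algorithm on 272 and 71; the successive quotients are the partial quotients a_0, a_1, ... (each step inverts the fractional part left over by the previous one):
  272 = 3*71 + 59, so a_0 = 3.
  71 = 1*59 + 12, so a_1 = 1.
  59 = 4*12 + 11, so a_2 = 4.
  12 = 1*11 + 1, so a_3 = 1.
  11 = 11*1 + 0, so a_4 = 11.
The remainder reaches 0 after 5 divisions, so the expansion has 5 partial quotients, read off in order.

[3; 1, 4, 1, 11]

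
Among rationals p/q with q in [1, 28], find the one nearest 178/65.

63/23

Expand x = 178/65 as a continued fraction with the Euclidean algorithm:
  178 = 2*65 + 48, so a_0 = 2.
  65 = 1*48 + 17, so a_1 = 1.
  48 = 2*17 + 14, so a_2 = 2.
  17 = 1*14 + 3, so a_3 = 1.
  14 = 4*3 + 2, so a_4 = 4.
  3 = 1*2 + 1, so a_5 = 1.
  2 = 2*1 + 0, so a_6 = 2.
so x = [2; 1, 2, 1, 4, 1, 2].
Convergents (p_i = a_i*p_{i-1} + p_{i-2}, q_i = a_i*q_{i-1} + q_{i-2} with p_{-2}=0, p_{-1}=1, q_{-2}=1, q_{-1}=0), until the denominator exceeds 28:
  i=0: a_0=2, p_0 = 2*1 + 0 = 2, q_0 = 2*0 + 1 = 1.
  i=1: a_1=1, p_1 = 1*2 + 1 = 3, q_1 = 1*1 + 0 = 1.
  i=2: a_2=2, p_2 = 2*3 + 2 = 8, q_2 = 2*1 + 1 = 3.
  i=3: a_3=1, p_3 = 1*8 + 3 = 11, q_3 = 1*3 + 1 = 4.
  i=4: a_4=4, p_4 = 4*11 + 8 = 52, q_4 = 4*4 + 3 = 19.
  i=5: a_5=1, p_5 = 1*52 + 11 = 63, q_5 = 1*19 + 4 = 23.
  i=6: a_6=2, p_6 = 2*63 + 52 = 178, q_6 = 2*23 + 19 = 65.
q_6 = 65 > 28, so the last convergent with denominator <= 28 is p_5/q_5 = 63/23.
The closest fraction with denominator <= 28 is either p_5/q_5 or the intermediate fraction (k*p_5 + p_4)/(k*q_5 + q_4) with the largest k >= 1 whose denominator stays <= 28; these approach x as k grows, and every other convergent or intermediate fraction in range is farther away.
Largest k: floor((28 - q_4)/q_5) = floor((28 - 19)/23) = 0.
Since k = 0, no intermediate fraction beyond p_5/q_5 has denominator <= 28, so the convergent 63/23 is the closest (its error is |178*23 - 63*65|/(65*23) = 1/1495).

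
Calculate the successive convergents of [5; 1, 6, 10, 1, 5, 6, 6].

5/1, 6/1, 41/7, 416/71, 457/78, 2701/461, 16663/2844, 102679/17525

Using the convergent recurrence p_i = a_i*p_{i-1} + p_{i-2}, q_i = a_i*q_{i-1} + q_{i-2} with p_{-2}=0, p_{-1}=1, q_{-2}=1, q_{-1}=0:
  i=0: a_0=5, p_0 = 5*1 + 0 = 5, q_0 = 5*0 + 1 = 1.
  i=1: a_1=1, p_1 = 1*5 + 1 = 6, q_1 = 1*1 + 0 = 1.
  i=2: a_2=6, p_2 = 6*6 + 5 = 41, q_2 = 6*1 + 1 = 7.
  i=3: a_3=10, p_3 = 10*41 + 6 = 416, q_3 = 10*7 + 1 = 71.
  i=4: a_4=1, p_4 = 1*416 + 41 = 457, q_4 = 1*71 + 7 = 78.
  i=5: a_5=5, p_5 = 5*457 + 416 = 2701, q_5 = 5*78 + 71 = 461.
  i=6: a_6=6, p_6 = 6*2701 + 457 = 16663, q_6 = 6*461 + 78 = 2844.
  i=7: a_7=6, p_7 = 6*16663 + 2701 = 102679, q_7 = 6*2844 + 461 = 17525.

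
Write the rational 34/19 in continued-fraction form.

[1; 1, 3, 1, 3]

Run the Euclidean algorithm on 34 and 19; the successive quotients are the partial quotients a_0, a_1, ... (each step inverts the fractional part left over by the previous one):
  34 = 1*19 + 15, so a_0 = 1.
  19 = 1*15 + 4, so a_1 = 1.
  15 = 3*4 + 3, so a_2 = 3.
  4 = 1*3 + 1, so a_3 = 1.
  3 = 3*1 + 0, so a_4 = 3.
The remainder reaches 0 after 5 divisions, so the expansion has 5 partial quotients, read off in order.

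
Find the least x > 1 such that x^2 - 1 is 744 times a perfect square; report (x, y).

First expand sqrt(744) as a continued fraction. With x_i = (sqrt(744) + m_i)/d_i and (m_0, d_0) = (0, 1): a_0 = floor(sqrt(744)) = 27, since 27^2 = 729 <= 744 < 784 = 28^2.
Iterate m_{i+1} = d_i*a_i - m_i, d_{i+1} = (744 - m_{i+1}^2)/d_i, a_{i+1} = floor((a_0 + m_{i+1})/d_{i+1}):
  m_1 = 1*27 - 0 = 27, d_1 = (744 - 27^2)/1 = 15/1 = 15, a_1 = floor((27 + 27)/15) = 3.
  m_2 = 15*3 - 27 = 18, d_2 = (744 - 18^2)/15 = 420/15 = 28, a_2 = floor((27 + 18)/28) = 1.
  m_3 = 28*1 - 18 = 10, d_3 = (744 - 10^2)/28 = 644/28 = 23, a_3 = floor((27 + 10)/23) = 1.
  m_4 = 23*1 - 10 = 13, d_4 = (744 - 13^2)/23 = 575/23 = 25, a_4 = floor((27 + 13)/25) = 1.
  m_5 = 25*1 - 13 = 12, d_5 = (744 - 12^2)/25 = 600/25 = 24, a_5 = floor((27 + 12)/24) = 1.
  m_6 = 24*1 - 12 = 12, d_6 = (744 - 12^2)/24 = 600/24 = 25, a_6 = floor((27 + 12)/25) = 1.
  m_7 = 25*1 - 12 = 13, d_7 = (744 - 13^2)/25 = 575/25 = 23, a_7 = floor((27 + 13)/23) = 1.
  m_8 = 23*1 - 13 = 10, d_8 = (744 - 10^2)/23 = 644/23 = 28, a_8 = floor((27 + 10)/28) = 1.
  m_9 = 28*1 - 10 = 18, d_9 = (744 - 18^2)/28 = 420/28 = 15, a_9 = floor((27 + 18)/15) = 3.
  m_10 = 15*3 - 18 = 27, d_10 = (744 - 27^2)/15 = 15/15 = 1, a_10 = floor((27 + 27)/1) = 54.
  m_11 = 1*54 - 27 = 27, d_11 = (744 - 27^2)/1 = 15/1 = 15: (m_11, d_11) = (m_1, d_1) = (27, 15), so from here the quotients repeat a_1, ..., a_10; the period length is 10.
So sqrt(744) = [27; (3, 1, 1, 1, 1, 1, 1, 1, 3, 54)] with period length k = 10.
k is even, so the fundamental solution of x^2 - 744y^2 = 1 is (p_{k-1}, q_{k-1}) = (p_9, q_9); compute convergents through index 9.
Convergents (p_i = a_i*p_{i-1} + p_{i-2}, q_i = a_i*q_{i-1} + q_{i-2} with p_{-2}=0, p_{-1}=1, q_{-2}=1, q_{-1}=0):
  i=0: a_0=27, p_0 = 27*1 + 0 = 27, q_0 = 27*0 + 1 = 1.
  i=1: a_1=3, p_1 = 3*27 + 1 = 82, q_1 = 3*1 + 0 = 3.
  i=2: a_2=1, p_2 = 1*82 + 27 = 109, q_2 = 1*3 + 1 = 4.
  i=3: a_3=1, p_3 = 1*109 + 82 = 191, q_3 = 1*4 + 3 = 7.
  i=4: a_4=1, p_4 = 1*191 + 109 = 300, q_4 = 1*7 + 4 = 11.
  i=5: a_5=1, p_5 = 1*300 + 191 = 491, q_5 = 1*11 + 7 = 18.
  i=6: a_6=1, p_6 = 1*491 + 300 = 791, q_6 = 1*18 + 11 = 29.
  i=7: a_7=1, p_7 = 1*791 + 491 = 1282, q_7 = 1*29 + 18 = 47.
  i=8: a_8=1, p_8 = 1*1282 + 791 = 2073, q_8 = 1*47 + 29 = 76.
  i=9: a_9=3, p_9 = 3*2073 + 1282 = 7501, q_9 = 3*76 + 47 = 275.
Check: 7501^2 - 744*275^2 = 56265001 - 56265000 = 1, so (x, y) = (7501, 275) solves the equation, and by the theorem it is the least positive solution.

(x, y) = (7501, 275)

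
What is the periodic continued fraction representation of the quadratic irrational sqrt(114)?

[10; (1, 2, 10, 2, 1, 20)]

Write x_i = (sqrt(114) + m_i)/d_i with (m_0, d_0) = (0, 1). a_0 = floor(sqrt(114)) = 10, since 10^2 = 100 <= 114 < 121 = 11^2.
Iterate m_{i+1} = d_i*a_i - m_i, d_{i+1} = (114 - m_{i+1}^2)/d_i, a_{i+1} = floor((a_0 + m_{i+1})/d_{i+1}):
  m_1 = 1*10 - 0 = 10, d_1 = (114 - 10^2)/1 = 14/1 = 14, a_1 = floor((10 + 10)/14) = 1.
  m_2 = 14*1 - 10 = 4, d_2 = (114 - 4^2)/14 = 98/14 = 7, a_2 = floor((10 + 4)/7) = 2.
  m_3 = 7*2 - 4 = 10, d_3 = (114 - 10^2)/7 = 14/7 = 2, a_3 = floor((10 + 10)/2) = 10.
  m_4 = 2*10 - 10 = 10, d_4 = (114 - 10^2)/2 = 14/2 = 7, a_4 = floor((10 + 10)/7) = 2.
  m_5 = 7*2 - 10 = 4, d_5 = (114 - 4^2)/7 = 98/7 = 14, a_5 = floor((10 + 4)/14) = 1.
  m_6 = 14*1 - 4 = 10, d_6 = (114 - 10^2)/14 = 14/14 = 1, a_6 = floor((10 + 10)/1) = 20.
  m_7 = 1*20 - 10 = 10, d_7 = (114 - 10^2)/1 = 14/1 = 14: (m_7, d_7) = (m_1, d_1) = (10, 14), so from here the quotients repeat a_1, ..., a_6; the period length is 6.
Hence the expansion of sqrt(114) is a_0 = 10 followed by the repeating block 1, 2, 10, 2, 1, 20 (period 6).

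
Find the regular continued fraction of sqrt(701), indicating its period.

Write x_i = (sqrt(701) + m_i)/d_i with (m_0, d_0) = (0, 1). a_0 = floor(sqrt(701)) = 26, since 26^2 = 676 <= 701 < 729 = 27^2.
Iterate m_{i+1} = d_i*a_i - m_i, d_{i+1} = (701 - m_{i+1}^2)/d_i, a_{i+1} = floor((a_0 + m_{i+1})/d_{i+1}):
  m_1 = 1*26 - 0 = 26, d_1 = (701 - 26^2)/1 = 25/1 = 25, a_1 = floor((26 + 26)/25) = 2.
  m_2 = 25*2 - 26 = 24, d_2 = (701 - 24^2)/25 = 125/25 = 5, a_2 = floor((26 + 24)/5) = 10.
  m_3 = 5*10 - 24 = 26, d_3 = (701 - 26^2)/5 = 25/5 = 5, a_3 = floor((26 + 26)/5) = 10.
  m_4 = 5*10 - 26 = 24, d_4 = (701 - 24^2)/5 = 125/5 = 25, a_4 = floor((26 + 24)/25) = 2.
  m_5 = 25*2 - 24 = 26, d_5 = (701 - 26^2)/25 = 25/25 = 1, a_5 = floor((26 + 26)/1) = 52.
  m_6 = 1*52 - 26 = 26, d_6 = (701 - 26^2)/1 = 25/1 = 25: (m_6, d_6) = (m_1, d_1) = (26, 25), so from here the quotients repeat a_1, ..., a_5; the period length is 5.
Hence the expansion of sqrt(701) is a_0 = 26 followed by the repeating block 2, 10, 10, 2, 52 (period 5).

[26; (2, 10, 10, 2, 52)]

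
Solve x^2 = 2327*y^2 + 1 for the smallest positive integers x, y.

First expand sqrt(2327) as a continued fraction. With x_i = (sqrt(2327) + m_i)/d_i and (m_0, d_0) = (0, 1): a_0 = floor(sqrt(2327)) = 48, since 48^2 = 2304 <= 2327 < 2401 = 49^2.
Iterate m_{i+1} = d_i*a_i - m_i, d_{i+1} = (2327 - m_{i+1}^2)/d_i, a_{i+1} = floor((a_0 + m_{i+1})/d_{i+1}):
  m_1 = 1*48 - 0 = 48, d_1 = (2327 - 48^2)/1 = 23/1 = 23, a_1 = floor((48 + 48)/23) = 4.
  m_2 = 23*4 - 48 = 44, d_2 = (2327 - 44^2)/23 = 391/23 = 17, a_2 = floor((48 + 44)/17) = 5.
  m_3 = 17*5 - 44 = 41, d_3 = (2327 - 41^2)/17 = 646/17 = 38, a_3 = floor((48 + 41)/38) = 2.
  m_4 = 38*2 - 41 = 35, d_4 = (2327 - 35^2)/38 = 1102/38 = 29, a_4 = floor((48 + 35)/29) = 2.
  m_5 = 29*2 - 35 = 23, d_5 = (2327 - 23^2)/29 = 1798/29 = 62, a_5 = floor((48 + 23)/62) = 1.
  m_6 = 62*1 - 23 = 39, d_6 = (2327 - 39^2)/62 = 806/62 = 13, a_6 = floor((48 + 39)/13) = 6.
  m_7 = 13*6 - 39 = 39, d_7 = (2327 - 39^2)/13 = 806/13 = 62, a_7 = floor((48 + 39)/62) = 1.
  m_8 = 62*1 - 39 = 23, d_8 = (2327 - 23^2)/62 = 1798/62 = 29, a_8 = floor((48 + 23)/29) = 2.
  m_9 = 29*2 - 23 = 35, d_9 = (2327 - 35^2)/29 = 1102/29 = 38, a_9 = floor((48 + 35)/38) = 2.
  m_10 = 38*2 - 35 = 41, d_10 = (2327 - 41^2)/38 = 646/38 = 17, a_10 = floor((48 + 41)/17) = 5.
  m_11 = 17*5 - 41 = 44, d_11 = (2327 - 44^2)/17 = 391/17 = 23, a_11 = floor((48 + 44)/23) = 4.
  m_12 = 23*4 - 44 = 48, d_12 = (2327 - 48^2)/23 = 23/23 = 1, a_12 = floor((48 + 48)/1) = 96.
  m_13 = 1*96 - 48 = 48, d_13 = (2327 - 48^2)/1 = 23/1 = 23: (m_13, d_13) = (m_1, d_1) = (48, 23), so from here the quotients repeat a_1, ..., a_12; the period length is 12.
So sqrt(2327) = [48; (4, 5, 2, 2, 1, 6, 1, 2, 2, 5, 4, 96)] with period length k = 12.
k is even, so the fundamental solution of x^2 - 2327y^2 = 1 is (p_{k-1}, q_{k-1}) = (p_11, q_11); compute convergents through index 11.
Convergents (p_i = a_i*p_{i-1} + p_{i-2}, q_i = a_i*q_{i-1} + q_{i-2} with p_{-2}=0, p_{-1}=1, q_{-2}=1, q_{-1}=0):
  i=0: a_0=48, p_0 = 48*1 + 0 = 48, q_0 = 48*0 + 1 = 1.
  i=1: a_1=4, p_1 = 4*48 + 1 = 193, q_1 = 4*1 + 0 = 4.
  i=2: a_2=5, p_2 = 5*193 + 48 = 1013, q_2 = 5*4 + 1 = 21.
  i=3: a_3=2, p_3 = 2*1013 + 193 = 2219, q_3 = 2*21 + 4 = 46.
  i=4: a_4=2, p_4 = 2*2219 + 1013 = 5451, q_4 = 2*46 + 21 = 113.
  i=5: a_5=1, p_5 = 1*5451 + 2219 = 7670, q_5 = 1*113 + 46 = 159.
  i=6: a_6=6, p_6 = 6*7670 + 5451 = 51471, q_6 = 6*159 + 113 = 1067.
  i=7: a_7=1, p_7 = 1*51471 + 7670 = 59141, q_7 = 1*1067 + 159 = 1226.
  i=8: a_8=2, p_8 = 2*59141 + 51471 = 169753, q_8 = 2*1226 + 1067 = 3519.
  i=9: a_9=2, p_9 = 2*169753 + 59141 = 398647, q_9 = 2*3519 + 1226 = 8264.
  i=10: a_10=5, p_10 = 5*398647 + 169753 = 2162988, q_10 = 5*8264 + 3519 = 44839.
  i=11: a_11=4, p_11 = 4*2162988 + 398647 = 9050599, q_11 = 4*44839 + 8264 = 187620.
Check: 9050599^2 - 2327*187620^2 = 81913342258801 - 81913342258800 = 1, so (x, y) = (9050599, 187620) solves the equation, and by the theorem it is the least positive solution.

(x, y) = (9050599, 187620)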